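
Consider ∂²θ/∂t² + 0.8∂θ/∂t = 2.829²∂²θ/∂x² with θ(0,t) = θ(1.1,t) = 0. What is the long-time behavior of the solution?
As t → ∞, θ → 0. Damping (γ=0.8) dissipates energy; oscillations decay exponentially.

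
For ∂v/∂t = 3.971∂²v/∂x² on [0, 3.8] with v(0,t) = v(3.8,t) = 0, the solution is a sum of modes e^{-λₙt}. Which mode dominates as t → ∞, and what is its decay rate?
Eigenvalues: λₙ = 3.971n²π²/3.8².
First three modes:
  n=1: λ₁ = 3.971π²/3.8² ≈ 2.714
  n=2: λ₂ = 15.884π²/3.8² ≈ 10.857 (4× faster decay)
  n=3: λ₃ = 35.739π²/3.8² ≈ 24.427 (9× faster decay)
As t → ∞, higher modes decay exponentially faster. The n=1 mode dominates: v ~ c₁ sin(πx/3.8) e^{-λ₁t}.
Decay rate: λ₁ = 3.971π²/3.8² ≈ 2.714.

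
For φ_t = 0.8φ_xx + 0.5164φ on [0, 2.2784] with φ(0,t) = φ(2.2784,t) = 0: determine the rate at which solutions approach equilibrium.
Eigenvalues: λₙ = 0.8n²π²/2.2784² - 0.5164.
First three modes:
  n=1: λ₁ = 0.8π²/2.2784² - 0.5164 ≈ 1.005
  n=2: λ₂ = 3.2π²/2.2784² - 0.5164 ≈ 5.568
  n=3: λ₃ = 7.2π²/2.2784² - 0.5164 ≈ 13.173
Since 0.8π²/2.2784² ≈ 1.521 > 0.5164, all λₙ > 0.
The n=1 mode decays slowest → dominates as t → ∞.
Asymptotic: φ ~ c₁ sin(πx/2.2784) e^{-λ₁t} with decay rate λ₁ ≈ 1.005.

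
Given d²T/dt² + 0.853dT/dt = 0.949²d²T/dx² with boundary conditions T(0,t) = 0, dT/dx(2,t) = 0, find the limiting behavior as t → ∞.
T → 0. Damping (γ=0.853) dissipates energy; oscillations decay exponentially.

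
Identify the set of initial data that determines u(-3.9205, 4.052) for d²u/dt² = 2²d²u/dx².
Domain of dependence: [-12.0245, 4.1835]. Signals travel at speed 2, so data within |x - -3.9205| ≤ 2·4.052 = 8.104 can reach the point.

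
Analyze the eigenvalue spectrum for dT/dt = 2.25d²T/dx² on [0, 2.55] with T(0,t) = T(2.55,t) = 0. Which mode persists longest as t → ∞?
Eigenvalues: λₙ = 2.25n²π²/2.55².
First three modes:
  n=1: λ₁ = 2.25π²/2.55² ≈ 3.415
  n=2: λ₂ = 9π²/2.55² ≈ 13.66 (4× faster decay)
  n=3: λ₃ = 20.25π²/2.55² ≈ 30.736 (9× faster decay)
As t → ∞, higher modes decay exponentially faster. The n=1 mode dominates: T ~ c₁ sin(πx/2.55) e^{-λ₁t}.
Decay rate: λ₁ = 2.25π²/2.55² ≈ 3.415.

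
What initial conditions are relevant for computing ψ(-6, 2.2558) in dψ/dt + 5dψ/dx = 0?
A single point: x = -17.279. The characteristic through (-6, 2.2558) is x - 5t = const, so x = -6 - 5·2.2558 = -17.279.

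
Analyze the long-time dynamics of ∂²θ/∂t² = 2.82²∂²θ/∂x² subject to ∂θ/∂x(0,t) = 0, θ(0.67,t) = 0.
Long-time behavior: θ oscillates (no decay). Energy is conserved; the solution oscillates indefinitely as standing waves.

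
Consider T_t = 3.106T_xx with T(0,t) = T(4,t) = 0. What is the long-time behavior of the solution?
As t → ∞, T → 0. Heat diffuses out through both boundaries.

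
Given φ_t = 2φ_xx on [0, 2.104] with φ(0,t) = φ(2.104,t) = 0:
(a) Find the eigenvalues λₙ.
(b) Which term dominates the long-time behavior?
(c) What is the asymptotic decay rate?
Eigenvalues: λₙ = 2n²π²/2.104².
First three modes:
  n=1: λ₁ = 2π²/2.104² ≈ 4.459
  n=2: λ₂ = 8π²/2.104² ≈ 17.836 (4× faster decay)
  n=3: λ₃ = 18π²/2.104² ≈ 40.131 (9× faster decay)
As t → ∞, higher modes decay exponentially faster. The n=1 mode dominates: φ ~ c₁ sin(πx/2.104) e^{-λ₁t}.
Decay rate: λ₁ = 2π²/2.104² ≈ 4.459.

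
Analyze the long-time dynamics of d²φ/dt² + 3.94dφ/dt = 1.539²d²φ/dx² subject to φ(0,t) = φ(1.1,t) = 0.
Long-time behavior: φ → 0. Damping (γ=3.94) dissipates energy; oscillations decay exponentially.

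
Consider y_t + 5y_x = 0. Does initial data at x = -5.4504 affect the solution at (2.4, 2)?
No. Only data at x = -7.6 affects (2.4, 2). Advection has one-way propagation along characteristics.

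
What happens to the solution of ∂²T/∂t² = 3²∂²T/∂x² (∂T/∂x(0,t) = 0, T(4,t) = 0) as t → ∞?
T oscillates (no decay). Energy is conserved; the solution oscillates indefinitely as standing waves.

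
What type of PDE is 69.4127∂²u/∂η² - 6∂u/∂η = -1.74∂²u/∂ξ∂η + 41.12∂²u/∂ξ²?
Rewriting in standard form: -41.12∂²u/∂ξ² + 1.74∂²u/∂ξ∂η + 69.4127∂²u/∂η² - 6∂u/∂η = 0. With A = -41.12, B = 1.74, C = 69.4127, the discriminant is 11420.028496. This is a hyperbolic PDE.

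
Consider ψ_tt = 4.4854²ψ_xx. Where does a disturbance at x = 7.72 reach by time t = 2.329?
Domain of influence: [-2.7264966, 18.1664966]. Data at x = 7.72 spreads outward at speed 4.4854.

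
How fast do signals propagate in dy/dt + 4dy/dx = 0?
Speed = 4. Information travels along x - 4t = const (rightward).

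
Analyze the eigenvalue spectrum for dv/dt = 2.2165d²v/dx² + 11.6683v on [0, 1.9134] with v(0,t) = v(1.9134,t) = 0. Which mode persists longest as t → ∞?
Eigenvalues: λₙ = 2.2165n²π²/1.9134² - 11.6683.
First three modes:
  n=1: λ₁ = 2.2165π²/1.9134² - 11.6683 ≈ -5.693
  n=2: λ₂ = 8.866π²/1.9134² - 11.6683 ≈ 12.233
  n=3: λ₃ = 19.9485π²/1.9134² - 11.6683 ≈ 42.109
Since 2.2165π²/1.9134² ≈ 5.975 < 11.6683, λ₁ < 0.
The n=1 mode grows fastest (−λₙ is largest for n=1) → dominates.
Asymptotic: v ~ c₁ sin(πx/1.9134) e^{5.693t} (exponential growth at rate −λ₁ ≈ 5.693).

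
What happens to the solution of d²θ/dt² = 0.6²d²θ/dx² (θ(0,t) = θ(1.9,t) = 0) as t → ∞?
θ oscillates (no decay). Energy is conserved; the solution oscillates indefinitely as standing waves.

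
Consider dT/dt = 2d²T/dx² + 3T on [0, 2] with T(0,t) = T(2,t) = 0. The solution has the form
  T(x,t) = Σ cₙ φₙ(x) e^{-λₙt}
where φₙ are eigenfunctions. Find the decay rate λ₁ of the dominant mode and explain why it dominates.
Eigenvalues: λₙ = 2n²π²/2² - 3.
First three modes:
  n=1: λ₁ = 2π²/2² - 3 ≈ 1.935
  n=2: λ₂ = 8π²/2² - 3 ≈ 16.739
  n=3: λ₃ = 18π²/2² - 3 ≈ 41.413
Since 2π²/2² ≈ 4.935 > 3, all λₙ > 0.
The n=1 mode decays slowest → dominates as t → ∞.
Asymptotic: T ~ c₁ sin(πx/2) e^{-λ₁t} with decay rate λ₁ ≈ 1.935.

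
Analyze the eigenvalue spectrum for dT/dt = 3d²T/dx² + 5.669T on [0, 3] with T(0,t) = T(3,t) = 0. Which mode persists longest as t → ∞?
Eigenvalues: λₙ = 3n²π²/3² - 5.669.
First three modes:
  n=1: λ₁ = 3π²/3² - 5.669 ≈ -2.379
  n=2: λ₂ = 12π²/3² - 5.669 ≈ 7.49
  n=3: λ₃ = 27π²/3² - 5.669 ≈ 23.94
Since 3π²/3² ≈ 3.29 < 5.669, λ₁ < 0.
The n=1 mode grows fastest (−λₙ is largest for n=1) → dominates.
Asymptotic: T ~ c₁ sin(πx/3) e^{2.379t} (exponential growth at rate −λ₁ ≈ 2.379).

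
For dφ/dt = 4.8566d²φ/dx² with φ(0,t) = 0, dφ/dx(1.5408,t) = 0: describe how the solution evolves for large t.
φ → 0. Heat escapes through the Dirichlet boundary.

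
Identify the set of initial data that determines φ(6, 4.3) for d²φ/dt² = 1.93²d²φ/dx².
Domain of dependence: [-2.299, 14.299]. Signals travel at speed 1.93, so data within |x - 6| ≤ 1.93·4.3 = 8.299 can reach the point.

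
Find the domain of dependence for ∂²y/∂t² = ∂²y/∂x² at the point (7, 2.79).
Domain of dependence: [4.21, 9.79]. Signals travel at speed 1, so data within |x - 7| ≤ 1·2.79 = 2.79 can reach the point.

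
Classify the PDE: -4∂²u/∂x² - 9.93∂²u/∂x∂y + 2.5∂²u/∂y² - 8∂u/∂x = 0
A = -4, B = -9.93, C = 2.5. Discriminant B² - 4AC = 138.6049. Since 138.6049 > 0, hyperbolic.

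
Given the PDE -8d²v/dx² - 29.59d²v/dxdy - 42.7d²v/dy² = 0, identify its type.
The second-order coefficients are A = -8, B = -29.59, C = -42.7. Since B² - 4AC = -490.8319 < 0, this is an elliptic PDE.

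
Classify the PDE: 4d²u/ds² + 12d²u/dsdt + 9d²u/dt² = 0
A = 4, B = 12, C = 9. Discriminant B² - 4AC = 0. Since 0 = 0, parabolic.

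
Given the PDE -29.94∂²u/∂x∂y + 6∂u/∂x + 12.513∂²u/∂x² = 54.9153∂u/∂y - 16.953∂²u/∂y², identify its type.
Rewriting in standard form: 12.513∂²u/∂x² - 29.94∂²u/∂x∂y + 16.953∂²u/∂y² + 6∂u/∂x - 54.9153∂u/∂y = 0. The second-order coefficients are A = 12.513, B = -29.94, C = 16.953. Since B² - 4AC = 47.872044 > 0, this is a hyperbolic PDE.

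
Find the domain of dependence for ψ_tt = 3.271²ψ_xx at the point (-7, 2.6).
Domain of dependence: [-15.5046, 1.5046]. Signals travel at speed 3.271, so data within |x - -7| ≤ 3.271·2.6 = 8.5046 can reach the point.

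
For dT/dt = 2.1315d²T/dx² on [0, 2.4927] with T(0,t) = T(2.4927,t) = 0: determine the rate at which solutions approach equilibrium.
Eigenvalues: λₙ = 2.1315n²π²/2.4927².
First three modes:
  n=1: λ₁ = 2.1315π²/2.4927² ≈ 3.386
  n=2: λ₂ = 8.526π²/2.4927² ≈ 13.543 (4× faster decay)
  n=3: λ₃ = 19.1835π²/2.4927² ≈ 30.471 (9× faster decay)
As t → ∞, higher modes decay exponentially faster. The n=1 mode dominates: T ~ c₁ sin(πx/2.4927) e^{-λ₁t}.
Decay rate: λ₁ = 2.1315π²/2.4927² ≈ 3.386.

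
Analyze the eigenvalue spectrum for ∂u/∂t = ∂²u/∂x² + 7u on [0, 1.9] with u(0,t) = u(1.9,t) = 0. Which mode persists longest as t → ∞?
Eigenvalues: λₙ = n²π²/1.9² - 7.
First three modes:
  n=1: λ₁ = π²/1.9² - 7 ≈ -4.266
  n=2: λ₂ = 4π²/1.9² - 7 ≈ 3.936
  n=3: λ₃ = 9π²/1.9² - 7 ≈ 17.606
Since π²/1.9² ≈ 2.734 < 7, λ₁ < 0.
The n=1 mode grows fastest (−λₙ is largest for n=1) → dominates.
Asymptotic: u ~ c₁ sin(πx/1.9) e^{4.266t} (exponential growth at rate −λ₁ ≈ 4.266).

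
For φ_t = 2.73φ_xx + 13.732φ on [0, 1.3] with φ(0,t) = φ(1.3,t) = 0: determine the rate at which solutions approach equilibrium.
Eigenvalues: λₙ = 2.73n²π²/1.3² - 13.732.
First three modes:
  n=1: λ₁ = 2.73π²/1.3² - 13.732 ≈ 2.211
  n=2: λ₂ = 10.92π²/1.3² - 13.732 ≈ 50.041
  n=3: λ₃ = 24.57π²/1.3² - 13.732 ≈ 129.757
Since 2.73π²/1.3² ≈ 15.943 > 13.732, all λₙ > 0.
The n=1 mode decays slowest → dominates as t → ∞.
Asymptotic: φ ~ c₁ sin(πx/1.3) e^{-λ₁t} with decay rate λ₁ ≈ 2.211.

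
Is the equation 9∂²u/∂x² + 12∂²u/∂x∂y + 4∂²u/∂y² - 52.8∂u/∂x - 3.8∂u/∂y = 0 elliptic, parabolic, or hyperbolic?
Computing B² - 4AC with A = 9, B = 12, C = 4: discriminant = 0 (zero). Answer: parabolic.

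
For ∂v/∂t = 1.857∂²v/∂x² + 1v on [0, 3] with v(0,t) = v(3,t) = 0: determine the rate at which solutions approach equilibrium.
Eigenvalues: λₙ = 1.857n²π²/3² - 1.
First three modes:
  n=1: λ₁ = 1.857π²/3² - 1 ≈ 1.036
  n=2: λ₂ = 7.428π²/3² - 1 ≈ 7.146
  n=3: λ₃ = 16.713π²/3² - 1 ≈ 17.328
Since 1.857π²/3² ≈ 2.036 > 1, all λₙ > 0.
The n=1 mode decays slowest → dominates as t → ∞.
Asymptotic: v ~ c₁ sin(πx/3) e^{-λ₁t} with decay rate λ₁ ≈ 1.036.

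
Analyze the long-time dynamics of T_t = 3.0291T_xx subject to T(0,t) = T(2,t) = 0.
Long-time behavior: T → 0. Heat diffuses out through both boundaries.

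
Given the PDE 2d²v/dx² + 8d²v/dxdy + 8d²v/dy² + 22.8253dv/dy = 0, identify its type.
The second-order coefficients are A = 2, B = 8, C = 8. Since B² - 4AC = 0 = 0, this is a parabolic PDE.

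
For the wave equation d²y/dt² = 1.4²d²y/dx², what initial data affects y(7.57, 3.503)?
Domain of dependence: [2.6658, 12.4742]. Signals travel at speed 1.4, so data within |x - 7.57| ≤ 1.4·3.503 = 4.9042 can reach the point.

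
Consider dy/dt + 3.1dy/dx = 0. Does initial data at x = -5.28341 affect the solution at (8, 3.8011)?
No. Only data at x = -3.78341 affects (8, 3.8011). Advection has one-way propagation along characteristics.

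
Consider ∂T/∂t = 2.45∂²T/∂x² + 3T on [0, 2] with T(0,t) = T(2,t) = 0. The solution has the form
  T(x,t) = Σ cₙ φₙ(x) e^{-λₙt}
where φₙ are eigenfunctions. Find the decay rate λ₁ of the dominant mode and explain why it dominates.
Eigenvalues: λₙ = 2.45n²π²/2² - 3.
First three modes:
  n=1: λ₁ = 2.45π²/2² - 3 ≈ 3.045
  n=2: λ₂ = 9.8π²/2² - 3 ≈ 21.181
  n=3: λ₃ = 22.05π²/2² - 3 ≈ 51.406
Since 2.45π²/2² ≈ 6.045 > 3, all λₙ > 0.
The n=1 mode decays slowest → dominates as t → ∞.
Asymptotic: T ~ c₁ sin(πx/2) e^{-λ₁t} with decay rate λ₁ ≈ 3.045.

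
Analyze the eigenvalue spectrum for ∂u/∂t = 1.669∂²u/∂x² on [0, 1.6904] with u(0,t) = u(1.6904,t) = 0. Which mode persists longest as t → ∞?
Eigenvalues: λₙ = 1.669n²π²/1.6904².
First three modes:
  n=1: λ₁ = 1.669π²/1.6904² ≈ 5.765
  n=2: λ₂ = 6.676π²/1.6904² ≈ 23.059 (4× faster decay)
  n=3: λ₃ = 15.021π²/1.6904² ≈ 51.882 (9× faster decay)
As t → ∞, higher modes decay exponentially faster. The n=1 mode dominates: u ~ c₁ sin(πx/1.6904) e^{-λ₁t}.
Decay rate: λ₁ = 1.669π²/1.6904² ≈ 5.765.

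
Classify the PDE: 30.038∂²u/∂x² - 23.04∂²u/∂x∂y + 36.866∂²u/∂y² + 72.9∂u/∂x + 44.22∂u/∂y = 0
A = 30.038, B = -23.04, C = 36.866. Discriminant B² - 4AC = -3898.682032. Since -3898.682032 < 0, elliptic.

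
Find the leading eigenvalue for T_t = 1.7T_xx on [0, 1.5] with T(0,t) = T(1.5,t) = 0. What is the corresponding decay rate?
Eigenvalues: λₙ = 1.7n²π²/1.5².
First three modes:
  n=1: λ₁ = 1.7π²/1.5² ≈ 7.457
  n=2: λ₂ = 6.8π²/1.5² ≈ 29.828 (4× faster decay)
  n=3: λ₃ = 15.3π²/1.5² ≈ 67.113 (9× faster decay)
As t → ∞, higher modes decay exponentially faster. The n=1 mode dominates: T ~ c₁ sin(πx/1.5) e^{-λ₁t}.
Decay rate: λ₁ = 1.7π²/1.5² ≈ 7.457.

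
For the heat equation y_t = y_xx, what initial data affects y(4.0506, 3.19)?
The entire real line. The heat equation has infinite propagation speed: any initial disturbance instantly affects all points (though exponentially small far away).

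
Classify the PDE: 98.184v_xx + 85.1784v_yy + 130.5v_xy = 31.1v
Rewriting in standard form: 98.184v_xx + 130.5v_xy + 85.1784v_yy - 31.1v = 0. A = 98.184, B = 130.5, C = 85.1784. Discriminant B² - 4AC = -16422.3741024. Since -16422.3741024 < 0, elliptic.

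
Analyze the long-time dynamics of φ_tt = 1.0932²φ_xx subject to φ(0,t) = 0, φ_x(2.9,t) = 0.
Long-time behavior: φ oscillates (no decay). Energy is conserved; the solution oscillates indefinitely as standing waves.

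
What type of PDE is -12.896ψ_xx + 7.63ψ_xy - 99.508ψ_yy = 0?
With A = -12.896, B = 7.63, C = -99.508, the discriminant is -5074.803772. This is an elliptic PDE.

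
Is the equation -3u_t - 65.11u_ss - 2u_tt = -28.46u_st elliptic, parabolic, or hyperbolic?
Rewriting in standard form: -65.11u_ss + 28.46u_st - 2u_tt - 3u_t = 0. Computing B² - 4AC with A = -65.11, B = 28.46, C = -2: discriminant = 289.0916 (positive). Answer: hyperbolic.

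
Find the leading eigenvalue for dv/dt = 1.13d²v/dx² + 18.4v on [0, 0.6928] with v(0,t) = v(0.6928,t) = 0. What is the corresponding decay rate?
Eigenvalues: λₙ = 1.13n²π²/0.6928² - 18.4.
First three modes:
  n=1: λ₁ = 1.13π²/0.6928² - 18.4 ≈ 4.836
  n=2: λ₂ = 4.52π²/0.6928² - 18.4 ≈ 74.544
  n=3: λ₃ = 10.17π²/0.6928² - 18.4 ≈ 190.725
Since 1.13π²/0.6928² ≈ 23.236 > 18.4, all λₙ > 0.
The n=1 mode decays slowest → dominates as t → ∞.
Asymptotic: v ~ c₁ sin(πx/0.6928) e^{-λ₁t} with decay rate λ₁ ≈ 4.836.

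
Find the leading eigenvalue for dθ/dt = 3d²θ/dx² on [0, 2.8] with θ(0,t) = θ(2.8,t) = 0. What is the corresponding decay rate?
Eigenvalues: λₙ = 3n²π²/2.8².
First three modes:
  n=1: λ₁ = 3π²/2.8² ≈ 3.777
  n=2: λ₂ = 12π²/2.8² ≈ 15.107 (4× faster decay)
  n=3: λ₃ = 27π²/2.8² ≈ 33.99 (9× faster decay)
As t → ∞, higher modes decay exponentially faster. The n=1 mode dominates: θ ~ c₁ sin(πx/2.8) e^{-λ₁t}.
Decay rate: λ₁ = 3π²/2.8² ≈ 3.777.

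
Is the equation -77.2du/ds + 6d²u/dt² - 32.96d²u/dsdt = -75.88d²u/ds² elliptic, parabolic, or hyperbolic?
Rewriting in standard form: 75.88d²u/ds² - 32.96d²u/dsdt + 6d²u/dt² - 77.2du/ds = 0. Computing B² - 4AC with A = 75.88, B = -32.96, C = 6: discriminant = -734.7584 (negative). Answer: elliptic.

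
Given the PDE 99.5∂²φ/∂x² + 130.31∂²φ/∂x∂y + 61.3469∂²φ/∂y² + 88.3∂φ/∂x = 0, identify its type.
The second-order coefficients are A = 99.5, B = 130.31, C = 61.3469. Since B² - 4AC = -7435.3701 < 0, this is an elliptic PDE.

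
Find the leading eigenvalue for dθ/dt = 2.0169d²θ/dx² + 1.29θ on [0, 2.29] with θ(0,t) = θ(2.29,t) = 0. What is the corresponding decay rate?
Eigenvalues: λₙ = 2.0169n²π²/2.29² - 1.29.
First three modes:
  n=1: λ₁ = 2.0169π²/2.29² - 1.29 ≈ 2.506
  n=2: λ₂ = 8.0676π²/2.29² - 1.29 ≈ 13.894
  n=3: λ₃ = 18.1521π²/2.29² - 1.29 ≈ 32.873
Since 2.0169π²/2.29² ≈ 3.796 > 1.29, all λₙ > 0.
The n=1 mode decays slowest → dominates as t → ∞.
Asymptotic: θ ~ c₁ sin(πx/2.29) e^{-λ₁t} with decay rate λ₁ ≈ 2.506.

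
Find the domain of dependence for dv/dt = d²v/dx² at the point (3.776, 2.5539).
The entire real line. The heat equation has infinite propagation speed: any initial disturbance instantly affects all points (though exponentially small far away).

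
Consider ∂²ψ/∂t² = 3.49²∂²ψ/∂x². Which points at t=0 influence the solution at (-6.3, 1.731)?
Domain of dependence: [-12.34119, -0.25881]. Signals travel at speed 3.49, so data within |x - -6.3| ≤ 3.49·1.731 = 6.04119 can reach the point.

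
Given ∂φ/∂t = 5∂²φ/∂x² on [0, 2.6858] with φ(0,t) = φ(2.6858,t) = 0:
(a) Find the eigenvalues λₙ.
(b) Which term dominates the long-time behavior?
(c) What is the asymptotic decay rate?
Eigenvalues: λₙ = 5n²π²/2.6858².
First three modes:
  n=1: λ₁ = 5π²/2.6858² ≈ 6.841
  n=2: λ₂ = 20π²/2.6858² ≈ 27.364 (4× faster decay)
  n=3: λ₃ = 45π²/2.6858² ≈ 61.569 (9× faster decay)
As t → ∞, higher modes decay exponentially faster. The n=1 mode dominates: φ ~ c₁ sin(πx/2.6858) e^{-λ₁t}.
Decay rate: λ₁ = 5π²/2.6858² ≈ 6.841.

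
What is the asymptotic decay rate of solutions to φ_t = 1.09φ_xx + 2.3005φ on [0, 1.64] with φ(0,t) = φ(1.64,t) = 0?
Eigenvalues: λₙ = 1.09n²π²/1.64² - 2.3005.
First three modes:
  n=1: λ₁ = 1.09π²/1.64² - 2.3005 ≈ 1.699
  n=2: λ₂ = 4.36π²/1.64² - 2.3005 ≈ 13.699
  n=3: λ₃ = 9.81π²/1.64² - 2.3005 ≈ 33.698
Since 1.09π²/1.64² ≈ 4 > 2.3005, all λₙ > 0.
The n=1 mode decays slowest → dominates as t → ∞.
Asymptotic: φ ~ c₁ sin(πx/1.64) e^{-λ₁t} with decay rate λ₁ ≈ 1.699.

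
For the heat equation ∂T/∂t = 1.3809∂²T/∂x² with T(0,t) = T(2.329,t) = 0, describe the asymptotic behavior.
T → 0. Heat diffuses out through both boundaries.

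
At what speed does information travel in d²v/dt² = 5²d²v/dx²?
Speed = 5. Information travels along characteristics x = x₀ ± 5t.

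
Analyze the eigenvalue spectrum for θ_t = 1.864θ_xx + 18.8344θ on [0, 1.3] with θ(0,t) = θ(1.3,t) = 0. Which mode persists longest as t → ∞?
Eigenvalues: λₙ = 1.864n²π²/1.3² - 18.8344.
First three modes:
  n=1: λ₁ = 1.864π²/1.3² - 18.8344 ≈ -7.949
  n=2: λ₂ = 7.456π²/1.3² - 18.8344 ≈ 24.709
  n=3: λ₃ = 16.776π²/1.3² - 18.8344 ≈ 79.137
Since 1.864π²/1.3² ≈ 10.886 < 18.8344, λ₁ < 0.
The n=1 mode grows fastest (−λₙ is largest for n=1) → dominates.
Asymptotic: θ ~ c₁ sin(πx/1.3) e^{7.949t} (exponential growth at rate −λ₁ ≈ 7.949).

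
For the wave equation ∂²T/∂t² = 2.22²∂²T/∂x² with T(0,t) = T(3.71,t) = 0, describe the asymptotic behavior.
T oscillates (no decay). Energy is conserved; the solution oscillates indefinitely as standing waves.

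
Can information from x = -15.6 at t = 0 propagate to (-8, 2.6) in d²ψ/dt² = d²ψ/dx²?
No. The domain of dependence is [-10.6, -5.4], and -15.6 is outside this interval.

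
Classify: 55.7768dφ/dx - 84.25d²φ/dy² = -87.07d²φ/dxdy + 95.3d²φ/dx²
Rewriting in standard form: -95.3d²φ/dx² + 87.07d²φ/dxdy - 84.25d²φ/dy² + 55.7768dφ/dx = 0. Elliptic (discriminant = -24534.9151).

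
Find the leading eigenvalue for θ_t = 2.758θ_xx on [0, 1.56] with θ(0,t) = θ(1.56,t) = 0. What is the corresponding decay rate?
Eigenvalues: λₙ = 2.758n²π²/1.56².
First three modes:
  n=1: λ₁ = 2.758π²/1.56² ≈ 11.185
  n=2: λ₂ = 11.032π²/1.56² ≈ 44.741 (4× faster decay)
  n=3: λ₃ = 24.822π²/1.56² ≈ 100.667 (9× faster decay)
As t → ∞, higher modes decay exponentially faster. The n=1 mode dominates: θ ~ c₁ sin(πx/1.56) e^{-λ₁t}.
Decay rate: λ₁ = 2.758π²/1.56² ≈ 11.185.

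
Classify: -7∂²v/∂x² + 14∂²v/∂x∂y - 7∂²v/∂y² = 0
Parabolic (discriminant = 0).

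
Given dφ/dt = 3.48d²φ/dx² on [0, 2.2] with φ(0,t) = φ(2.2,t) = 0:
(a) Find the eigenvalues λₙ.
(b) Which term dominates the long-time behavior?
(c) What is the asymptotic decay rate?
Eigenvalues: λₙ = 3.48n²π²/2.2².
First three modes:
  n=1: λ₁ = 3.48π²/2.2² ≈ 7.096
  n=2: λ₂ = 13.92π²/2.2² ≈ 28.385 (4× faster decay)
  n=3: λ₃ = 31.32π²/2.2² ≈ 63.867 (9× faster decay)
As t → ∞, higher modes decay exponentially faster. The n=1 mode dominates: φ ~ c₁ sin(πx/2.2) e^{-λ₁t}.
Decay rate: λ₁ = 3.48π²/2.2² ≈ 7.096.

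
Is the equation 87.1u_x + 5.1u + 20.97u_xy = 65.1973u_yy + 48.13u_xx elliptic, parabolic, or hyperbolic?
Rewriting in standard form: -48.13u_xx + 20.97u_xy - 65.1973u_yy + 87.1u_x + 5.1u = 0. Computing B² - 4AC with A = -48.13, B = 20.97, C = -65.1973: discriminant = -12112.043296 (negative). Answer: elliptic.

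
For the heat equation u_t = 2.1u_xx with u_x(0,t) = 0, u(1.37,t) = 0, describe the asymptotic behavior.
u → 0. Heat escapes through the Dirichlet boundary.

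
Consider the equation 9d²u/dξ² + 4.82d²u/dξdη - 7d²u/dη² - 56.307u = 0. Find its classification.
Hyperbolic. (A = 9, B = 4.82, C = -7 gives B² - 4AC = 275.2324.)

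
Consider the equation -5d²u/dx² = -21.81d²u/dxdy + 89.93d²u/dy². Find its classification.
Rewriting in standard form: -5d²u/dx² + 21.81d²u/dxdy - 89.93d²u/dy² = 0. Elliptic. (A = -5, B = 21.81, C = -89.93 gives B² - 4AC = -1322.9239.)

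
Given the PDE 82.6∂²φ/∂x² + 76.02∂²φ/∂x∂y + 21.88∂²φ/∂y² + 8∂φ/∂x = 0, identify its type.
The second-order coefficients are A = 82.6, B = 76.02, C = 21.88. Since B² - 4AC = -1450.1116 < 0, this is an elliptic PDE.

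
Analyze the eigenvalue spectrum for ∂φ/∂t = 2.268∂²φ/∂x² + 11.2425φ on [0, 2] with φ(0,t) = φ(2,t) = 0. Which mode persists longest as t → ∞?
Eigenvalues: λₙ = 2.268n²π²/2² - 11.2425.
First three modes:
  n=1: λ₁ = 2.268π²/2² - 11.2425 ≈ -5.646
  n=2: λ₂ = 9.072π²/2² - 11.2425 ≈ 11.142
  n=3: λ₃ = 20.412π²/2² - 11.2425 ≈ 39.122
Since 2.268π²/2² ≈ 5.596 < 11.2425, λ₁ < 0.
The n=1 mode grows fastest (−λₙ is largest for n=1) → dominates.
Asymptotic: φ ~ c₁ sin(πx/2) e^{5.646t} (exponential growth at rate −λ₁ ≈ 5.646).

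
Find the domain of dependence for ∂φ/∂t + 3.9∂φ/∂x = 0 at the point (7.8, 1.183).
A single point: x = 3.1863. The characteristic through (7.8, 1.183) is x - 3.9t = const, so x = 7.8 - 3.9·1.183 = 3.1863.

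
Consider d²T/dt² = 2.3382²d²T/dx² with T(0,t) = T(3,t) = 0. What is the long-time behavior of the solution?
As t → ∞, T oscillates (no decay). Energy is conserved; the solution oscillates indefinitely as standing waves.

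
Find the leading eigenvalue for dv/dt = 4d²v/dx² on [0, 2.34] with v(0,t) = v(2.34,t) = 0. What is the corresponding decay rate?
Eigenvalues: λₙ = 4n²π²/2.34².
First three modes:
  n=1: λ₁ = 4π²/2.34² ≈ 7.21
  n=2: λ₂ = 16π²/2.34² ≈ 28.84 (4× faster decay)
  n=3: λ₃ = 36π²/2.34² ≈ 64.889 (9× faster decay)
As t → ∞, higher modes decay exponentially faster. The n=1 mode dominates: v ~ c₁ sin(πx/2.34) e^{-λ₁t}.
Decay rate: λ₁ = 4π²/2.34² ≈ 7.21.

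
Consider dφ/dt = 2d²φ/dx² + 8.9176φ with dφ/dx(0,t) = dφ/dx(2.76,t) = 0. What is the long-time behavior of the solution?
As t → ∞, φ grows unboundedly. With Neumann BCs the constant mode has diffusion eigenvalue 0, so any r > 0 makes it grow like e^(8.9176t); solution grows exponentially.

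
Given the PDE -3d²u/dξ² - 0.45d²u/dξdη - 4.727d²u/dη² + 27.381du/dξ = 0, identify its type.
The second-order coefficients are A = -3, B = -0.45, C = -4.727. Since B² - 4AC = -56.5215 < 0, this is an elliptic PDE.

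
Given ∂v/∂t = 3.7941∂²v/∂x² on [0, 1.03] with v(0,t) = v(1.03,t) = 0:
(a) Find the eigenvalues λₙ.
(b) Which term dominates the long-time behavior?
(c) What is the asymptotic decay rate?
Eigenvalues: λₙ = 3.7941n²π²/1.03².
First three modes:
  n=1: λ₁ = 3.7941π²/1.03² ≈ 35.297
  n=2: λ₂ = 15.1764π²/1.03² ≈ 141.187 (4× faster decay)
  n=3: λ₃ = 34.1469π²/1.03² ≈ 317.67 (9× faster decay)
As t → ∞, higher modes decay exponentially faster. The n=1 mode dominates: v ~ c₁ sin(πx/1.03) e^{-λ₁t}.
Decay rate: λ₁ = 3.7941π²/1.03² ≈ 35.297.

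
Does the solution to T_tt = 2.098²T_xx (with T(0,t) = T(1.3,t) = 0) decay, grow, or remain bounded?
T oscillates (no decay). Energy is conserved; the solution oscillates indefinitely as standing waves.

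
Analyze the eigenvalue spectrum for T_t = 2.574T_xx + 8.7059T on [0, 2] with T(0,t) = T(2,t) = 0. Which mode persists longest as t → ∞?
Eigenvalues: λₙ = 2.574n²π²/2² - 8.7059.
First three modes:
  n=1: λ₁ = 2.574π²/2² - 8.7059 ≈ -2.355
  n=2: λ₂ = 10.296π²/2² - 8.7059 ≈ 16.698
  n=3: λ₃ = 23.166π²/2² - 8.7059 ≈ 48.454
Since 2.574π²/2² ≈ 6.351 < 8.7059, λ₁ < 0.
The n=1 mode grows fastest (−λₙ is largest for n=1) → dominates.
Asymptotic: T ~ c₁ sin(πx/2) e^{2.355t} (exponential growth at rate −λ₁ ≈ 2.355).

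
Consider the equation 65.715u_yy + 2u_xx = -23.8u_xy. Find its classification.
Rewriting in standard form: 2u_xx + 23.8u_xy + 65.715u_yy = 0. Hyperbolic. (A = 2, B = 23.8, C = 65.715 gives B² - 4AC = 40.72.)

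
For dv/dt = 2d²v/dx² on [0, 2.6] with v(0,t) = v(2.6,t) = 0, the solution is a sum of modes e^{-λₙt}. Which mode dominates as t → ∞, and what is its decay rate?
Eigenvalues: λₙ = 2n²π²/2.6².
First three modes:
  n=1: λ₁ = 2π²/2.6² ≈ 2.92
  n=2: λ₂ = 8π²/2.6² ≈ 11.68 (4× faster decay)
  n=3: λ₃ = 18π²/2.6² ≈ 26.28 (9× faster decay)
As t → ∞, higher modes decay exponentially faster. The n=1 mode dominates: v ~ c₁ sin(πx/2.6) e^{-λ₁t}.
Decay rate: λ₁ = 2π²/2.6² ≈ 2.92.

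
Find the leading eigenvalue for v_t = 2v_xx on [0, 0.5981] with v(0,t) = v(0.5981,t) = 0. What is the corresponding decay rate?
Eigenvalues: λₙ = 2n²π²/0.5981².
First three modes:
  n=1: λ₁ = 2π²/0.5981² ≈ 55.18
  n=2: λ₂ = 8π²/0.5981² ≈ 220.72 (4× faster decay)
  n=3: λ₃ = 18π²/0.5981² ≈ 496.621 (9× faster decay)
As t → ∞, higher modes decay exponentially faster. The n=1 mode dominates: v ~ c₁ sin(πx/0.5981) e^{-λ₁t}.
Decay rate: λ₁ = 2π²/0.5981² ≈ 55.18.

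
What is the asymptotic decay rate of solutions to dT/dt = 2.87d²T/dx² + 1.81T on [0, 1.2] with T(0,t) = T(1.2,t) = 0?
Eigenvalues: λₙ = 2.87n²π²/1.2² - 1.81.
First three modes:
  n=1: λ₁ = 2.87π²/1.2² - 1.81 ≈ 17.861
  n=2: λ₂ = 11.48π²/1.2² - 1.81 ≈ 76.873
  n=3: λ₃ = 25.83π²/1.2² - 1.81 ≈ 175.226
Since 2.87π²/1.2² ≈ 19.671 > 1.81, all λₙ > 0.
The n=1 mode decays slowest → dominates as t → ∞.
Asymptotic: T ~ c₁ sin(πx/1.2) e^{-λ₁t} with decay rate λ₁ ≈ 17.861.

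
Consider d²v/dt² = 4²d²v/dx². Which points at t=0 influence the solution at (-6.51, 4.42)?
Domain of dependence: [-24.19, 11.17]. Signals travel at speed 4, so data within |x - -6.51| ≤ 4·4.42 = 17.68 can reach the point.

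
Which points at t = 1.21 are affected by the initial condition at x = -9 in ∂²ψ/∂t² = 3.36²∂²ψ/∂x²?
Domain of influence: [-13.0656, -4.9344]. Data at x = -9 spreads outward at speed 3.36.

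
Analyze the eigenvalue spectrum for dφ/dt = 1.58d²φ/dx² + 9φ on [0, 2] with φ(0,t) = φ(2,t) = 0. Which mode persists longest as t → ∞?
Eigenvalues: λₙ = 1.58n²π²/2² - 9.
First three modes:
  n=1: λ₁ = 1.58π²/2² - 9 ≈ -5.102
  n=2: λ₂ = 6.32π²/2² - 9 ≈ 6.594
  n=3: λ₃ = 14.22π²/2² - 9 ≈ 26.086
Since 1.58π²/2² ≈ 3.898 < 9, λ₁ < 0.
The n=1 mode grows fastest (−λₙ is largest for n=1) → dominates.
Asymptotic: φ ~ c₁ sin(πx/2) e^{5.102t} (exponential growth at rate −λ₁ ≈ 5.102).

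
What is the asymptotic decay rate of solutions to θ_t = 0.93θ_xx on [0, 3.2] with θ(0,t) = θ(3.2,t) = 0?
Eigenvalues: λₙ = 0.93n²π²/3.2².
First three modes:
  n=1: λ₁ = 0.93π²/3.2² ≈ 0.896
  n=2: λ₂ = 3.72π²/3.2² ≈ 3.585 (4× faster decay)
  n=3: λ₃ = 8.37π²/3.2² ≈ 8.067 (9× faster decay)
As t → ∞, higher modes decay exponentially faster. The n=1 mode dominates: θ ~ c₁ sin(πx/3.2) e^{-λ₁t}.
Decay rate: λ₁ = 0.93π²/3.2² ≈ 0.896.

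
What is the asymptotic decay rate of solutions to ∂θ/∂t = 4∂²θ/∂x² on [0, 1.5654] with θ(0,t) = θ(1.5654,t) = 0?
Eigenvalues: λₙ = 4n²π²/1.5654².
First three modes:
  n=1: λ₁ = 4π²/1.5654² ≈ 16.111
  n=2: λ₂ = 16π²/1.5654² ≈ 64.442 (4× faster decay)
  n=3: λ₃ = 36π²/1.5654² ≈ 144.995 (9× faster decay)
As t → ∞, higher modes decay exponentially faster. The n=1 mode dominates: θ ~ c₁ sin(πx/1.5654) e^{-λ₁t}.
Decay rate: λ₁ = 4π²/1.5654² ≈ 16.111.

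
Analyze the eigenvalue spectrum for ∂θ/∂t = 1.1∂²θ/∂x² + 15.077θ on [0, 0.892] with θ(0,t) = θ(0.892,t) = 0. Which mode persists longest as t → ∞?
Eigenvalues: λₙ = 1.1n²π²/0.892² - 15.077.
First three modes:
  n=1: λ₁ = 1.1π²/0.892² - 15.077 ≈ -1.432
  n=2: λ₂ = 4.4π²/0.892² - 15.077 ≈ 39.502
  n=3: λ₃ = 9.9π²/0.892² - 15.077 ≈ 107.725
Since 1.1π²/0.892² ≈ 13.645 < 15.077, λ₁ < 0.
The n=1 mode grows fastest (−λₙ is largest for n=1) → dominates.
Asymptotic: θ ~ c₁ sin(πx/0.892) e^{1.432t} (exponential growth at rate −λ₁ ≈ 1.432).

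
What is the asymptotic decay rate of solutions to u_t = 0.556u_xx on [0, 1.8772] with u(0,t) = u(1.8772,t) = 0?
Eigenvalues: λₙ = 0.556n²π²/1.8772².
First three modes:
  n=1: λ₁ = 0.556π²/1.8772² ≈ 1.557
  n=2: λ₂ = 2.224π²/1.8772² ≈ 6.229 (4× faster decay)
  n=3: λ₃ = 5.004π²/1.8772² ≈ 14.015 (9× faster decay)
As t → ∞, higher modes decay exponentially faster. The n=1 mode dominates: u ~ c₁ sin(πx/1.8772) e^{-λ₁t}.
Decay rate: λ₁ = 0.556π²/1.8772² ≈ 1.557.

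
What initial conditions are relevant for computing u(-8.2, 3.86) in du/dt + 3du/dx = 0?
A single point: x = -19.78. The characteristic through (-8.2, 3.86) is x - 3t = const, so x = -8.2 - 3·3.86 = -19.78.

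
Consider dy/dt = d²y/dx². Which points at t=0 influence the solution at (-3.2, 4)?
The entire real line. The heat equation has infinite propagation speed: any initial disturbance instantly affects all points (though exponentially small far away).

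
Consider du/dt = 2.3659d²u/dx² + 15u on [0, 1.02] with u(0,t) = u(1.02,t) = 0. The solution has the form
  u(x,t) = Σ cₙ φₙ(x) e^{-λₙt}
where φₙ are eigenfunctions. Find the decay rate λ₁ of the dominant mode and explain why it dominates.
Eigenvalues: λₙ = 2.3659n²π²/1.02² - 15.
First three modes:
  n=1: λ₁ = 2.3659π²/1.02² - 15 ≈ 7.444
  n=2: λ₂ = 9.4636π²/1.02² - 15 ≈ 74.775
  n=3: λ₃ = 21.2931π²/1.02² - 15 ≈ 186.994
Since 2.3659π²/1.02² ≈ 22.444 > 15, all λₙ > 0.
The n=1 mode decays slowest → dominates as t → ∞.
Asymptotic: u ~ c₁ sin(πx/1.02) e^{-λ₁t} with decay rate λ₁ ≈ 7.444.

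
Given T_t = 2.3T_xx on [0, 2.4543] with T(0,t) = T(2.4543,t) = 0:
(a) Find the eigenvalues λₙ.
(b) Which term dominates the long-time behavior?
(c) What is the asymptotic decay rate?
Eigenvalues: λₙ = 2.3n²π²/2.4543².
First three modes:
  n=1: λ₁ = 2.3π²/2.4543² ≈ 3.769
  n=2: λ₂ = 9.2π²/2.4543² ≈ 15.074 (4× faster decay)
  n=3: λ₃ = 20.7π²/2.4543² ≈ 33.917 (9× faster decay)
As t → ∞, higher modes decay exponentially faster. The n=1 mode dominates: T ~ c₁ sin(πx/2.4543) e^{-λ₁t}.
Decay rate: λ₁ = 2.3π²/2.4543² ≈ 3.769.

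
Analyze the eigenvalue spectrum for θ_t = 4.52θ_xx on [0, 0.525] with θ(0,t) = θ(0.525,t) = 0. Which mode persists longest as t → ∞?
Eigenvalues: λₙ = 4.52n²π²/0.525².
First three modes:
  n=1: λ₁ = 4.52π²/0.525² ≈ 161.853
  n=2: λ₂ = 18.08π²/0.525² ≈ 647.41 (4× faster decay)
  n=3: λ₃ = 40.68π²/0.525² ≈ 1456.673 (9× faster decay)
As t → ∞, higher modes decay exponentially faster. The n=1 mode dominates: θ ~ c₁ sin(πx/0.525) e^{-λ₁t}.
Decay rate: λ₁ = 4.52π²/0.525² ≈ 161.853.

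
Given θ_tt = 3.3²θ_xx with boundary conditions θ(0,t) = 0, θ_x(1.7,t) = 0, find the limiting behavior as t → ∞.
θ oscillates (no decay). Energy is conserved; the solution oscillates indefinitely as standing waves.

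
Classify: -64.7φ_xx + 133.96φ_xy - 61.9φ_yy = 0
Hyperbolic (discriminant = 1925.5616).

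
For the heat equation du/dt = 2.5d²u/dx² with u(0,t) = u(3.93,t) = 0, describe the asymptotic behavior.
u → 0. Heat diffuses out through both boundaries.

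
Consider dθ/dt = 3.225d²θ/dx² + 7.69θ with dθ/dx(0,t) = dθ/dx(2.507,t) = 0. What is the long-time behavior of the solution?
As t → ∞, θ grows unboundedly. With Neumann BCs the constant mode has diffusion eigenvalue 0, so any r > 0 makes it grow like e^(7.69t); solution grows exponentially.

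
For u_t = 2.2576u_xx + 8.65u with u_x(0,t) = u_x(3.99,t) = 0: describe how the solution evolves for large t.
u grows unboundedly. With Neumann BCs the constant mode has diffusion eigenvalue 0, so any r > 0 makes it grow like e^(8.65t); solution grows exponentially.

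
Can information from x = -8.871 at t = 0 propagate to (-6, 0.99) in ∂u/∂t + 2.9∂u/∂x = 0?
Yes. The characteristic through (-6, 0.99) passes through x = -8.871.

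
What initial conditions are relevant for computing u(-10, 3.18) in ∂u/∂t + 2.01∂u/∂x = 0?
A single point: x = -16.3918. The characteristic through (-10, 3.18) is x - 2.01t = const, so x = -10 - 2.01·3.18 = -16.3918.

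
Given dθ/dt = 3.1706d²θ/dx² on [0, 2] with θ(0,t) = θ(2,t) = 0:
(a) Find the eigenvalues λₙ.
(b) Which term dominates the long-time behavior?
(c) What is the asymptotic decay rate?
Eigenvalues: λₙ = 3.1706n²π²/2².
First three modes:
  n=1: λ₁ = 3.1706π²/2² ≈ 7.823
  n=2: λ₂ = 12.6824π²/2² ≈ 31.293 (4× faster decay)
  n=3: λ₃ = 28.5354π²/2² ≈ 70.408 (9× faster decay)
As t → ∞, higher modes decay exponentially faster. The n=1 mode dominates: θ ~ c₁ sin(πx/2) e^{-λ₁t}.
Decay rate: λ₁ = 3.1706π²/2² ≈ 7.823.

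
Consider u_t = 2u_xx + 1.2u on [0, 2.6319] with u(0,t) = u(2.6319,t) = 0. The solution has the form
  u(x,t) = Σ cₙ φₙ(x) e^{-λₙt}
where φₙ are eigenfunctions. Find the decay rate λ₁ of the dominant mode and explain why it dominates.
Eigenvalues: λₙ = 2n²π²/2.6319² - 1.2.
First three modes:
  n=1: λ₁ = 2π²/2.6319² - 1.2 ≈ 1.65
  n=2: λ₂ = 8π²/2.6319² - 1.2 ≈ 10.199
  n=3: λ₃ = 18π²/2.6319² - 1.2 ≈ 24.447
Since 2π²/2.6319² ≈ 2.85 > 1.2, all λₙ > 0.
The n=1 mode decays slowest → dominates as t → ∞.
Asymptotic: u ~ c₁ sin(πx/2.6319) e^{-λ₁t} with decay rate λ₁ ≈ 1.65.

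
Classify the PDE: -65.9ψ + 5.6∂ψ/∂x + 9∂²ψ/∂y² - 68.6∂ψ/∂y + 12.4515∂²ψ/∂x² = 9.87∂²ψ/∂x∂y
Rewriting in standard form: 12.4515∂²ψ/∂x² - 9.87∂²ψ/∂x∂y + 9∂²ψ/∂y² + 5.6∂ψ/∂x - 68.6∂ψ/∂y - 65.9ψ = 0. A = 12.4515, B = -9.87, C = 9. Discriminant B² - 4AC = -350.8371. Since -350.8371 < 0, elliptic.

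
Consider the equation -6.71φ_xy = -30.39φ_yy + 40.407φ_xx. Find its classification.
Rewriting in standard form: -40.407φ_xx - 6.71φ_xy + 30.39φ_yy = 0. Hyperbolic. (A = -40.407, B = -6.71, C = 30.39 gives B² - 4AC = 4956.89902.)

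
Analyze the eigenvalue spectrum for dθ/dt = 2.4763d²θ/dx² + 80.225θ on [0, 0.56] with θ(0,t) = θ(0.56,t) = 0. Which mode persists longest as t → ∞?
Eigenvalues: λₙ = 2.4763n²π²/0.56² - 80.225.
First three modes:
  n=1: λ₁ = 2.4763π²/0.56² - 80.225 ≈ -2.291
  n=2: λ₂ = 9.9052π²/0.56² - 80.225 ≈ 231.511
  n=3: λ₃ = 22.2867π²/0.56² - 80.225 ≈ 621.181
Since 2.4763π²/0.56² ≈ 77.934 < 80.225, λ₁ < 0.
The n=1 mode grows fastest (−λₙ is largest for n=1) → dominates.
Asymptotic: θ ~ c₁ sin(πx/0.56) e^{2.291t} (exponential growth at rate −λ₁ ≈ 2.291).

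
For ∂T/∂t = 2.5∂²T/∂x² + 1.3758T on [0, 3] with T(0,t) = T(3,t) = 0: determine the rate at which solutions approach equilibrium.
Eigenvalues: λₙ = 2.5n²π²/3² - 1.3758.
First three modes:
  n=1: λ₁ = 2.5π²/3² - 1.3758 ≈ 1.366
  n=2: λ₂ = 10π²/3² - 1.3758 ≈ 9.59
  n=3: λ₃ = 22.5π²/3² - 1.3758 ≈ 23.298
Since 2.5π²/3² ≈ 2.742 > 1.3758, all λₙ > 0.
The n=1 mode decays slowest → dominates as t → ∞.
Asymptotic: T ~ c₁ sin(πx/3) e^{-λ₁t} with decay rate λ₁ ≈ 1.366.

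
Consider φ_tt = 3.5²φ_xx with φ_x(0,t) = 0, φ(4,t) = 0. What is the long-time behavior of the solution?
As t → ∞, φ oscillates (no decay). Energy is conserved; the solution oscillates indefinitely as standing waves.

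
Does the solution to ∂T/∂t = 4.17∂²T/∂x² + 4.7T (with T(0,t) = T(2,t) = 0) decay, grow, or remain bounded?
T → 0. Diffusion dominates reaction (r=4.7 < κπ²/L²≈10.29); solution decays.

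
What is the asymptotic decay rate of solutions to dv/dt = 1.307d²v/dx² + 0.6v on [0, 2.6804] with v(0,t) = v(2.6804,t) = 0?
Eigenvalues: λₙ = 1.307n²π²/2.6804² - 0.6.
First three modes:
  n=1: λ₁ = 1.307π²/2.6804² - 0.6 ≈ 1.195
  n=2: λ₂ = 5.228π²/2.6804² - 0.6 ≈ 6.582
  n=3: λ₃ = 11.763π²/2.6804² - 0.6 ≈ 15.559
Since 1.307π²/2.6804² ≈ 1.795 > 0.6, all λₙ > 0.
The n=1 mode decays slowest → dominates as t → ∞.
Asymptotic: v ~ c₁ sin(πx/2.6804) e^{-λ₁t} with decay rate λ₁ ≈ 1.195.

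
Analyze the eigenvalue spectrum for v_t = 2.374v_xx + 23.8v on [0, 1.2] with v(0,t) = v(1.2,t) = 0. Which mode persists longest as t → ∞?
Eigenvalues: λₙ = 2.374n²π²/1.2² - 23.8.
First three modes:
  n=1: λ₁ = 2.374π²/1.2² - 23.8 ≈ -7.529
  n=2: λ₂ = 9.496π²/1.2² - 23.8 ≈ 41.285
  n=3: λ₃ = 21.366π²/1.2² - 23.8 ≈ 122.64
Since 2.374π²/1.2² ≈ 16.271 < 23.8, λ₁ < 0.
The n=1 mode grows fastest (−λₙ is largest for n=1) → dominates.
Asymptotic: v ~ c₁ sin(πx/1.2) e^{7.529t} (exponential growth at rate −λ₁ ≈ 7.529).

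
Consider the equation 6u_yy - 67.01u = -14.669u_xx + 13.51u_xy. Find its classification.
Rewriting in standard form: 14.669u_xx - 13.51u_xy + 6u_yy - 67.01u = 0. Elliptic. (A = 14.669, B = -13.51, C = 6 gives B² - 4AC = -169.5359.)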